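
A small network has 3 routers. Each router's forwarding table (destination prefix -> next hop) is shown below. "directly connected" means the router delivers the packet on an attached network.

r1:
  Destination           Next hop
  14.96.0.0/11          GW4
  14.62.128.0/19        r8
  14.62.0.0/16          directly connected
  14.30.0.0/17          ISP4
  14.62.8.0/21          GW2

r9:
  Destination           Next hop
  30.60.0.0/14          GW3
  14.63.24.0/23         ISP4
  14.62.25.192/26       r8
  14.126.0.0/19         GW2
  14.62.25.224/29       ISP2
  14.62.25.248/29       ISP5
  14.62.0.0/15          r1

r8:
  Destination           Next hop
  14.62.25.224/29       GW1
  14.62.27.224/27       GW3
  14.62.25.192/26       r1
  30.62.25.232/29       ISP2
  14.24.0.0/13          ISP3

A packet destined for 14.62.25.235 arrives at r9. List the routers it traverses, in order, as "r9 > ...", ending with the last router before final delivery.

r9 > r8 > r1

At r9: longest match for 14.62.25.235 is 14.62.25.192/26 -> r8
At r8: longest match for 14.62.25.235 is 14.62.25.192/26 -> r1
At r1: longest match for 14.62.25.235 is 14.62.0.0/16 -> directly connected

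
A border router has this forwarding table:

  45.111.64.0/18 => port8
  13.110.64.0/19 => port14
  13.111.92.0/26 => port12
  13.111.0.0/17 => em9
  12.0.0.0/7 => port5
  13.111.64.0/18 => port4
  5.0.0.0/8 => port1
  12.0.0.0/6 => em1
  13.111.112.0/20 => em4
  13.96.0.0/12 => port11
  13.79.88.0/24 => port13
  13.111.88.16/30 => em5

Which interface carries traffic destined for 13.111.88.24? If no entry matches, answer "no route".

port4

Routes whose prefix contains 13.111.88.24:
  12.0.0.0/6 (12.0.0.0 - 15.255.255.255) -> em1
  12.0.0.0/7 (12.0.0.0 - 13.255.255.255) -> port5
  13.96.0.0/12 (13.96.0.0 - 13.111.255.255) -> port11
  13.111.0.0/17 (13.111.0.0 - 13.111.127.255) -> em9
  13.111.64.0/18 (13.111.64.0 - 13.111.127.255) -> port4
More-specific entries that do NOT match:
  13.111.88.16/30 (13.111.88.16 - 13.111.88.19) does not contain 13.111.88.24
  13.111.92.0/26 (13.111.92.0 - 13.111.92.63) does not contain 13.111.88.24
  13.79.88.0/24 (13.79.88.0 - 13.79.88.255) does not contain 13.111.88.24
  13.111.112.0/20 (13.111.112.0 - 13.111.127.255) does not contain 13.111.88.24
  13.110.64.0/19 (13.110.64.0 - 13.110.95.255) does not contain 13.111.88.24
Longest matching prefix is /18 -> interface port4.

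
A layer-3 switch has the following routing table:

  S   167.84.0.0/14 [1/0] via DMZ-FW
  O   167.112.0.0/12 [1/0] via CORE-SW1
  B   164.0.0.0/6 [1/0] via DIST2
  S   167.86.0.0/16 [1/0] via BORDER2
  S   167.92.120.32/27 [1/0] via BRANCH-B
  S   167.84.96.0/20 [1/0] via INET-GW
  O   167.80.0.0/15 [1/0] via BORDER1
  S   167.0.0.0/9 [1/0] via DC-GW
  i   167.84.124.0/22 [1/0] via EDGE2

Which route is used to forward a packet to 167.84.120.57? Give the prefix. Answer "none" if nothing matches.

167.84.0.0/14

Entries matching 167.84.120.57:
  164.0.0.0/6 (164.0.0.0 - 167.255.255.255)
  167.0.0.0/9 (167.0.0.0 - 167.127.255.255)
  167.84.0.0/14 (167.84.0.0 - 167.87.255.255)
Most specific is 167.84.0.0/14.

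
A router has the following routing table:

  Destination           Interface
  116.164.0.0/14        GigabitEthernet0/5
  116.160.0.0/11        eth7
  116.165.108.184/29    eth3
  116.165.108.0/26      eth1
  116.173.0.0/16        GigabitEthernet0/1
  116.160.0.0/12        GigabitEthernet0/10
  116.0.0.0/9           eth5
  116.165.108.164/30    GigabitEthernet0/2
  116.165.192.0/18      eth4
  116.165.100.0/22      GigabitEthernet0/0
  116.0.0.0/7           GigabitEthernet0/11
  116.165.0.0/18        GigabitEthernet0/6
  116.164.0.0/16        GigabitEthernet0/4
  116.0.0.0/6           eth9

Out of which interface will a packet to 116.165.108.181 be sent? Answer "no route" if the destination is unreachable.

Routes whose prefix contains 116.165.108.181:
  116.0.0.0/6 (116.0.0.0 - 119.255.255.255) -> eth9
  116.0.0.0/7 (116.0.0.0 - 117.255.255.255) -> GigabitEthernet0/11
  116.160.0.0/11 (116.160.0.0 - 116.191.255.255) -> eth7
  116.160.0.0/12 (116.160.0.0 - 116.175.255.255) -> GigabitEthernet0/10
  116.164.0.0/14 (116.164.0.0 - 116.167.255.255) -> GigabitEthernet0/5
More-specific entries that do NOT match:
  116.165.108.164/30 (116.165.108.164 - 116.165.108.167) does not contain 116.165.108.181
  116.165.108.184/29 (116.165.108.184 - 116.165.108.191) does not contain 116.165.108.181
  116.165.108.0/26 (116.165.108.0 - 116.165.108.63) does not contain 116.165.108.181
  116.165.100.0/22 (116.165.100.0 - 116.165.103.255) does not contain 116.165.108.181
  116.165.192.0/18 (116.165.192.0 - 116.165.255.255) does not contain 116.165.108.181
  116.165.0.0/18 (116.165.0.0 - 116.165.63.255) does not contain 116.165.108.181
  116.173.0.0/16 (116.173.0.0 - 116.173.255.255) does not contain 116.165.108.181
  116.164.0.0/16 (116.164.0.0 - 116.164.255.255) does not contain 116.165.108.181
Longest matching prefix is /14 -> interface GigabitEthernet0/5.

GigabitEthernet0/5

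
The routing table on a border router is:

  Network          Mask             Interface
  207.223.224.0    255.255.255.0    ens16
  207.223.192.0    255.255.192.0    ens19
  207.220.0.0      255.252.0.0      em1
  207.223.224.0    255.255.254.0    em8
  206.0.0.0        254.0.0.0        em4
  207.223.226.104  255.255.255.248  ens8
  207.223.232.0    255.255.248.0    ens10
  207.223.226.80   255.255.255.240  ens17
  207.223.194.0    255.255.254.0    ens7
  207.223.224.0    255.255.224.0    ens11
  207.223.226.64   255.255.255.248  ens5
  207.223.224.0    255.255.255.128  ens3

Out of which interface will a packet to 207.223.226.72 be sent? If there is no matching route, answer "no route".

ens11

Routes whose prefix contains 207.223.226.72:
  206.0.0.0/7 (206.0.0.0 - 207.255.255.255) -> em4
  207.220.0.0/14 (207.220.0.0 - 207.223.255.255) -> em1
  207.223.192.0/18 (207.223.192.0 - 207.223.255.255) -> ens19
  207.223.224.0/19 (207.223.224.0 - 207.223.255.255) -> ens11
More-specific entries that do NOT match:
  207.223.226.104/29 (207.223.226.104 - 207.223.226.111) does not contain 207.223.226.72
  207.223.226.64/29 (207.223.226.64 - 207.223.226.71) does not contain 207.223.226.72
  207.223.226.80/28 (207.223.226.80 - 207.223.226.95) does not contain 207.223.226.72
  207.223.224.0/25 (207.223.224.0 - 207.223.224.127) does not contain 207.223.226.72
  207.223.224.0/24 (207.223.224.0 - 207.223.224.255) does not contain 207.223.226.72
  207.223.224.0/23 (207.223.224.0 - 207.223.225.255) does not contain 207.223.226.72
  207.223.194.0/23 (207.223.194.0 - 207.223.195.255) does not contain 207.223.226.72
  207.223.232.0/21 (207.223.232.0 - 207.223.239.255) does not contain 207.223.226.72
Longest matching prefix is /19 -> interface ens11.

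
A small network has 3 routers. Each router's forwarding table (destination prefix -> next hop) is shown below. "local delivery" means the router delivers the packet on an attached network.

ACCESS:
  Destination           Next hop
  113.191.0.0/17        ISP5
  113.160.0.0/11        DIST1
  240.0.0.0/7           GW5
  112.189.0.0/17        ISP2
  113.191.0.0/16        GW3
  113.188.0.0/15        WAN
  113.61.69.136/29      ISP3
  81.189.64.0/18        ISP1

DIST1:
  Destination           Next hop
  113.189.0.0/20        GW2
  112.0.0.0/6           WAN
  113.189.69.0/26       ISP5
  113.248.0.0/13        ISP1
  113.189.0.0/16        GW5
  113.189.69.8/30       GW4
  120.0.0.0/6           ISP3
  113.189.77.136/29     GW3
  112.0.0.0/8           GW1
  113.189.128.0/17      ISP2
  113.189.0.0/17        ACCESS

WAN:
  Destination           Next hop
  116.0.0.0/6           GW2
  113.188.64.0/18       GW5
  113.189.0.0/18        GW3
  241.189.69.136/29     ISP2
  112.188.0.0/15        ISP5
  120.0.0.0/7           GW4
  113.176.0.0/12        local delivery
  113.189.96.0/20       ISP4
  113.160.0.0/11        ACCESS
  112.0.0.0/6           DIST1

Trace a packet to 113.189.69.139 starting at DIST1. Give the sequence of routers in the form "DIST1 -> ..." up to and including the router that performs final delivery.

DIST1 -> ACCESS -> WAN

At DIST1: longest match for 113.189.69.139 is 113.189.0.0/17 -> ACCESS
At ACCESS: longest match for 113.189.69.139 is 113.188.0.0/15 -> WAN
At WAN: longest match for 113.189.69.139 is 113.176.0.0/12 -> local delivery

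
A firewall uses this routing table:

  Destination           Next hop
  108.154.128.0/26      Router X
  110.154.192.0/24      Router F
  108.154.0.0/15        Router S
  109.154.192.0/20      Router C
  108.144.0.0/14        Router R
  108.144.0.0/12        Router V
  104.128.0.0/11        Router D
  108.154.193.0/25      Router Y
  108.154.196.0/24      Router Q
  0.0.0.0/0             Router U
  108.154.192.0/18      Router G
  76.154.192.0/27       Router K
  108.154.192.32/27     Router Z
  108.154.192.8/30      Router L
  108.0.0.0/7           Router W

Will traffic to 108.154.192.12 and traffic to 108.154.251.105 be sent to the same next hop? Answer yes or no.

yes

108.154.192.12: longest match 108.154.192.0/18 -> Router G
108.154.251.105: longest match 108.154.192.0/18 -> Router G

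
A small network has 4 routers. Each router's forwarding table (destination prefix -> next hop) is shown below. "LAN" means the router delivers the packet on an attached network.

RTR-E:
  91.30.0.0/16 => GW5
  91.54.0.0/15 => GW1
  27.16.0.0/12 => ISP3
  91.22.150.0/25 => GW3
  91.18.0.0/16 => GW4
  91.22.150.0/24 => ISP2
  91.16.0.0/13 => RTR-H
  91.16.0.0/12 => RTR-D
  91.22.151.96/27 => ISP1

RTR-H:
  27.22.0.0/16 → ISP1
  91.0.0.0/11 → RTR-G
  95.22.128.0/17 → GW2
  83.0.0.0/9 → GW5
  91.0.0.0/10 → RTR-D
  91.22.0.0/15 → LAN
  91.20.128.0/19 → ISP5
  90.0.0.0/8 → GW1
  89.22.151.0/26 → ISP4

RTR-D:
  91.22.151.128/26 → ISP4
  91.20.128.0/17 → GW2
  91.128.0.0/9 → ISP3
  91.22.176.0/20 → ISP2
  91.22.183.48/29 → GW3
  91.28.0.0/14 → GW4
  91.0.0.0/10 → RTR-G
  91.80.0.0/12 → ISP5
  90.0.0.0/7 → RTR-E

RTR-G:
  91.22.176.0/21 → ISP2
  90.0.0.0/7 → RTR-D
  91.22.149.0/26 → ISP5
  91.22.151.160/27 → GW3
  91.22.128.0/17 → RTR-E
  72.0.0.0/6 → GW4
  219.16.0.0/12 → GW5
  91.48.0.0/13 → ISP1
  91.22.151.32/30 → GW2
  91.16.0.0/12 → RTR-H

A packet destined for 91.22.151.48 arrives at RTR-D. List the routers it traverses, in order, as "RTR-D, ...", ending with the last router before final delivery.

At RTR-D: longest match for 91.22.151.48 is 91.0.0.0/10 -> RTR-G
At RTR-G: longest match for 91.22.151.48 is 91.22.128.0/17 -> RTR-E
At RTR-E: longest match for 91.22.151.48 is 91.16.0.0/13 -> RTR-H
At RTR-H: longest match for 91.22.151.48 is 91.22.0.0/15 -> LAN

RTR-D, RTR-G, RTR-E, RTR-H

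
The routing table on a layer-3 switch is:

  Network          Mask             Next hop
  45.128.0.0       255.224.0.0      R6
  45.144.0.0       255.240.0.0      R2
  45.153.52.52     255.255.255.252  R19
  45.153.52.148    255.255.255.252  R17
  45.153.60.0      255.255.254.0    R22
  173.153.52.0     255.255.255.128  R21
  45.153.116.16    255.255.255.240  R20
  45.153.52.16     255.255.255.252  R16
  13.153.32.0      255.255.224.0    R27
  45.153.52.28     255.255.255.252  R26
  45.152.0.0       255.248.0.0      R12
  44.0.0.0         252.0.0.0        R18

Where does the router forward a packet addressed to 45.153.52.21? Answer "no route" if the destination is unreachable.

Routes whose prefix contains 45.153.52.21:
  44.0.0.0/6 (44.0.0.0 - 47.255.255.255) -> R18
  45.128.0.0/11 (45.128.0.0 - 45.159.255.255) -> R6
  45.144.0.0/12 (45.144.0.0 - 45.159.255.255) -> R2
  45.152.0.0/13 (45.152.0.0 - 45.159.255.255) -> R12
More-specific entries that do NOT match:
  45.153.52.52/30 (45.153.52.52 - 45.153.52.55) does not contain 45.153.52.21
  45.153.52.148/30 (45.153.52.148 - 45.153.52.151) does not contain 45.153.52.21
  45.153.52.16/30 (45.153.52.16 - 45.153.52.19) does not contain 45.153.52.21
  45.153.52.28/30 (45.153.52.28 - 45.153.52.31) does not contain 45.153.52.21
  45.153.116.16/28 (45.153.116.16 - 45.153.116.31) does not contain 45.153.52.21
  173.153.52.0/25 (173.153.52.0 - 173.153.52.127) does not contain 45.153.52.21
  45.153.60.0/23 (45.153.60.0 - 45.153.61.255) does not contain 45.153.52.21
  13.153.32.0/19 (13.153.32.0 - 13.153.63.255) does not contain 45.153.52.21
Longest matching prefix is /13 -> next hop R12.

R12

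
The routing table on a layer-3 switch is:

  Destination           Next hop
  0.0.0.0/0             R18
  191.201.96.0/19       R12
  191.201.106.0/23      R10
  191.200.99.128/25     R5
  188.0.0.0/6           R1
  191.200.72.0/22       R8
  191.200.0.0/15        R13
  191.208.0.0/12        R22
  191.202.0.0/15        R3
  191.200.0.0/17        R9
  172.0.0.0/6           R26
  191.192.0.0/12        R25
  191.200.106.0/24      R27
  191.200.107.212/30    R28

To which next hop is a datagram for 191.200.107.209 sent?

Routes whose prefix contains 191.200.107.209:
  0.0.0.0/0 (default, matches everything) -> R18
  188.0.0.0/6 (188.0.0.0 - 191.255.255.255) -> R1
  191.192.0.0/12 (191.192.0.0 - 191.207.255.255) -> R25
  191.200.0.0/15 (191.200.0.0 - 191.201.255.255) -> R13
  191.200.0.0/17 (191.200.0.0 - 191.200.127.255) -> R9
More-specific entries that do NOT match:
  191.200.107.212/30 (191.200.107.212 - 191.200.107.215) does not contain 191.200.107.209
  191.200.99.128/25 (191.200.99.128 - 191.200.99.255) does not contain 191.200.107.209
  191.200.106.0/24 (191.200.106.0 - 191.200.106.255) does not contain 191.200.107.209
  191.201.106.0/23 (191.201.106.0 - 191.201.107.255) does not contain 191.200.107.209
  191.200.72.0/22 (191.200.72.0 - 191.200.75.255) does not contain 191.200.107.209
  191.201.96.0/19 (191.201.96.0 - 191.201.127.255) does not contain 191.200.107.209
Longest matching prefix is /17 -> next hop R9.

R9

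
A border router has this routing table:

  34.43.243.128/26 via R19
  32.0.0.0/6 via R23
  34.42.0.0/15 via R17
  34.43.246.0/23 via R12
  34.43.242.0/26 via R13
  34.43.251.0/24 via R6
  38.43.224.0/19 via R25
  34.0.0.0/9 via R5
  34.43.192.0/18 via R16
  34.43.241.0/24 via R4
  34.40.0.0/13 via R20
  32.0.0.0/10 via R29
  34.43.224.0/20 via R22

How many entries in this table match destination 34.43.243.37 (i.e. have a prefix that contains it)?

Prefixes containing 34.43.243.37:
  32.0.0.0/6 (32.0.0.0 - 35.255.255.255)
  34.0.0.0/9 (34.0.0.0 - 34.127.255.255)
  34.40.0.0/13 (34.40.0.0 - 34.47.255.255)
  34.42.0.0/15 (34.42.0.0 - 34.43.255.255)
  34.43.192.0/18 (34.43.192.0 - 34.43.255.255)
Total matching entries: 5.

5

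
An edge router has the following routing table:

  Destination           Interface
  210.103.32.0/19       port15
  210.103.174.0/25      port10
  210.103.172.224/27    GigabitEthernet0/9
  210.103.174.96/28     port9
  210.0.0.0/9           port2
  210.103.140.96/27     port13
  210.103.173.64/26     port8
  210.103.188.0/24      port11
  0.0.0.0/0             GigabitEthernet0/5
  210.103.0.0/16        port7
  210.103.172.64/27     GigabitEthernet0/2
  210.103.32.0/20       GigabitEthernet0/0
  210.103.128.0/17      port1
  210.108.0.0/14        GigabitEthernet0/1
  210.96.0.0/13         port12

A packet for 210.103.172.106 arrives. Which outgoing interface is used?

port1

Routes whose prefix contains 210.103.172.106:
  0.0.0.0/0 (default, matches everything) -> GigabitEthernet0/5
  210.0.0.0/9 (210.0.0.0 - 210.127.255.255) -> port2
  210.96.0.0/13 (210.96.0.0 - 210.103.255.255) -> port12
  210.103.0.0/16 (210.103.0.0 - 210.103.255.255) -> port7
  210.103.128.0/17 (210.103.128.0 - 210.103.255.255) -> port1
More-specific entries that do NOT match:
  210.103.174.96/28 (210.103.174.96 - 210.103.174.111) does not contain 210.103.172.106
  210.103.172.224/27 (210.103.172.224 - 210.103.172.255) does not contain 210.103.172.106
  210.103.140.96/27 (210.103.140.96 - 210.103.140.127) does not contain 210.103.172.106
  210.103.172.64/27 (210.103.172.64 - 210.103.172.95) does not contain 210.103.172.106
  210.103.173.64/26 (210.103.173.64 - 210.103.173.127) does not contain 210.103.172.106
  210.103.174.0/25 (210.103.174.0 - 210.103.174.127) does not contain 210.103.172.106
  210.103.188.0/24 (210.103.188.0 - 210.103.188.255) does not contain 210.103.172.106
  210.103.32.0/20 (210.103.32.0 - 210.103.47.255) does not contain 210.103.172.106
  210.103.32.0/19 (210.103.32.0 - 210.103.63.255) does not contain 210.103.172.106
Longest matching prefix is /17 -> interface port1.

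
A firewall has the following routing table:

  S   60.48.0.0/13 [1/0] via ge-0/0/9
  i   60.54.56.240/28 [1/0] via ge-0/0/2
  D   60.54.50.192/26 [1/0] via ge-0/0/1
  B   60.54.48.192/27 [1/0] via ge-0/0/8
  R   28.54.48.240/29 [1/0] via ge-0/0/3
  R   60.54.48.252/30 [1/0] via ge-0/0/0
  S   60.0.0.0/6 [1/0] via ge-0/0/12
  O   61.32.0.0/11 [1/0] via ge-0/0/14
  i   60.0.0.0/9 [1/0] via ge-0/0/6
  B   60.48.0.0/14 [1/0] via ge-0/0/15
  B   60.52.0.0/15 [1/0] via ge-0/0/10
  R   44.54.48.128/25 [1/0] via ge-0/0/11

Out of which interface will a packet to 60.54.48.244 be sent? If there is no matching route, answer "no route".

Routes whose prefix contains 60.54.48.244:
  60.0.0.0/6 (60.0.0.0 - 63.255.255.255) -> ge-0/0/12
  60.0.0.0/9 (60.0.0.0 - 60.127.255.255) -> ge-0/0/6
  60.48.0.0/13 (60.48.0.0 - 60.55.255.255) -> ge-0/0/9
More-specific entries that do NOT match:
  60.54.48.252/30 (60.54.48.252 - 60.54.48.255) does not contain 60.54.48.244
  28.54.48.240/29 (28.54.48.240 - 28.54.48.247) does not contain 60.54.48.244
  60.54.56.240/28 (60.54.56.240 - 60.54.56.255) does not contain 60.54.48.244
  60.54.48.192/27 (60.54.48.192 - 60.54.48.223) does not contain 60.54.48.244
  60.54.50.192/26 (60.54.50.192 - 60.54.50.255) does not contain 60.54.48.244
  44.54.48.128/25 (44.54.48.128 - 44.54.48.255) does not contain 60.54.48.244
  60.52.0.0/15 (60.52.0.0 - 60.53.255.255) does not contain 60.54.48.244
  60.48.0.0/14 (60.48.0.0 - 60.51.255.255) does not contain 60.54.48.244
Longest matching prefix is /13 -> interface ge-0/0/9.

ge-0/0/9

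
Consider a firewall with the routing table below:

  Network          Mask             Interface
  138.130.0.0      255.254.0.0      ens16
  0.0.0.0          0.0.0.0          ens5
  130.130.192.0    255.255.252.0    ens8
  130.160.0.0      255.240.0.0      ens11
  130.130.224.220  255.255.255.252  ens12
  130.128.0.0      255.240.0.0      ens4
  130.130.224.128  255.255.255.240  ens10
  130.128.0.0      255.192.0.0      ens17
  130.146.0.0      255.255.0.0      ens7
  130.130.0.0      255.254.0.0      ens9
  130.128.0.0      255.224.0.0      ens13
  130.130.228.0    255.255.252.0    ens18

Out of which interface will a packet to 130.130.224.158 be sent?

ens9

Routes whose prefix contains 130.130.224.158:
  0.0.0.0/0 (default, matches everything) -> ens5
  130.128.0.0/10 (130.128.0.0 - 130.191.255.255) -> ens17
  130.128.0.0/11 (130.128.0.0 - 130.159.255.255) -> ens13
  130.128.0.0/12 (130.128.0.0 - 130.143.255.255) -> ens4
  130.130.0.0/15 (130.130.0.0 - 130.131.255.255) -> ens9
More-specific entries that do NOT match:
  130.130.224.220/30 (130.130.224.220 - 130.130.224.223) does not contain 130.130.224.158
  130.130.224.128/28 (130.130.224.128 - 130.130.224.143) does not contain 130.130.224.158
  130.130.192.0/22 (130.130.192.0 - 130.130.195.255) does not contain 130.130.224.158
  130.130.228.0/22 (130.130.228.0 - 130.130.231.255) does not contain 130.130.224.158
  130.146.0.0/16 (130.146.0.0 - 130.146.255.255) does not contain 130.130.224.158
Longest matching prefix is /15 -> interface ens9.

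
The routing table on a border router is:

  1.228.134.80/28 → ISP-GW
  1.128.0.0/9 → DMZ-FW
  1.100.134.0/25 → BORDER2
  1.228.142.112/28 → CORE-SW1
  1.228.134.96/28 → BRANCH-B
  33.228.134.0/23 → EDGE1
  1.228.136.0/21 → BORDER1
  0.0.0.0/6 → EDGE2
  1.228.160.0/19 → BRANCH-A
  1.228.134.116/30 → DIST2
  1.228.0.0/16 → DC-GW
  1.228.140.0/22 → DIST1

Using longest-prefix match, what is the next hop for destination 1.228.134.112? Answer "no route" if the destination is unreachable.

DC-GW

Routes whose prefix contains 1.228.134.112:
  0.0.0.0/6 (0.0.0.0 - 3.255.255.255) -> EDGE2
  1.128.0.0/9 (1.128.0.0 - 1.255.255.255) -> DMZ-FW
  1.228.0.0/16 (1.228.0.0 - 1.228.255.255) -> DC-GW
More-specific entries that do NOT match:
  1.228.134.116/30 (1.228.134.116 - 1.228.134.119) does not contain 1.228.134.112
  1.228.134.80/28 (1.228.134.80 - 1.228.134.95) does not contain 1.228.134.112
  1.228.142.112/28 (1.228.142.112 - 1.228.142.127) does not contain 1.228.134.112
  1.228.134.96/28 (1.228.134.96 - 1.228.134.111) does not contain 1.228.134.112
  1.100.134.0/25 (1.100.134.0 - 1.100.134.127) does not contain 1.228.134.112
  33.228.134.0/23 (33.228.134.0 - 33.228.135.255) does not contain 1.228.134.112
  1.228.140.0/22 (1.228.140.0 - 1.228.143.255) does not contain 1.228.134.112
  1.228.136.0/21 (1.228.136.0 - 1.228.143.255) does not contain 1.228.134.112
  1.228.160.0/19 (1.228.160.0 - 1.228.191.255) does not contain 1.228.134.112
Longest matching prefix is /16 -> next hop DC-GW.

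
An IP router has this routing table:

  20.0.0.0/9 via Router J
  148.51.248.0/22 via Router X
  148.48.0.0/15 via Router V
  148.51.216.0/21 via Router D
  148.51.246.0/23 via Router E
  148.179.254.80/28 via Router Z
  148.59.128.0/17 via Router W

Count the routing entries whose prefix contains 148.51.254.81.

No listed prefix contains 148.51.254.81.
Total matching entries: 0.

0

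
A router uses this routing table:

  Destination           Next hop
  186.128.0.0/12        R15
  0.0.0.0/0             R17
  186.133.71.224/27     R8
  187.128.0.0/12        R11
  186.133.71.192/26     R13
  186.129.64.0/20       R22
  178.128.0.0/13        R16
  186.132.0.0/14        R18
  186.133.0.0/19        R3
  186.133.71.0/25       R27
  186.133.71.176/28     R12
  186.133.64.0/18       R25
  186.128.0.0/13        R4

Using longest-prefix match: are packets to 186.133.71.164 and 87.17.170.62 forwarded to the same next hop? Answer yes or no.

186.133.71.164: longest match 186.133.64.0/18 -> R25
87.17.170.62: longest match 0.0.0.0/0 -> R17

no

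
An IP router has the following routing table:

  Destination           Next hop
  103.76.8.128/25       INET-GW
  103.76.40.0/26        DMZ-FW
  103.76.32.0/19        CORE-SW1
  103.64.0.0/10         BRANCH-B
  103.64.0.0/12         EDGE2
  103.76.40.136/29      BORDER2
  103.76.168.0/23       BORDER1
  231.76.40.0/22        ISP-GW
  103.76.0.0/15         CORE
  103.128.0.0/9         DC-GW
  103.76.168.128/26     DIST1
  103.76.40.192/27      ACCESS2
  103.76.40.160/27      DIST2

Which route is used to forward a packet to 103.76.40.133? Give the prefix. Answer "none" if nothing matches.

Entries matching 103.76.40.133:
  103.64.0.0/10 (103.64.0.0 - 103.127.255.255)
  103.64.0.0/12 (103.64.0.0 - 103.79.255.255)
  103.76.0.0/15 (103.76.0.0 - 103.77.255.255)
  103.76.32.0/19 (103.76.32.0 - 103.76.63.255)
Most specific is 103.76.32.0/19.

103.76.32.0/19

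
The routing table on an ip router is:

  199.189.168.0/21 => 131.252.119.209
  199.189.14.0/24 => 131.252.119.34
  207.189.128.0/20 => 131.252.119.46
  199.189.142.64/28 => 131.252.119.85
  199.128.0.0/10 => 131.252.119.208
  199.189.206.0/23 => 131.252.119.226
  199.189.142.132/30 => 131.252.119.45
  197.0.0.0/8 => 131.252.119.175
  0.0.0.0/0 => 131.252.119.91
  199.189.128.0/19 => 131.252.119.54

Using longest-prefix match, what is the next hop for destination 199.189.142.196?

131.252.119.54

Routes whose prefix contains 199.189.142.196:
  0.0.0.0/0 (default, matches everything) -> 131.252.119.91
  199.128.0.0/10 (199.128.0.0 - 199.191.255.255) -> 131.252.119.208
  199.189.128.0/19 (199.189.128.0 - 199.189.159.255) -> 131.252.119.54
More-specific entries that do NOT match:
  199.189.142.132/30 (199.189.142.132 - 199.189.142.135) does not contain 199.189.142.196
  199.189.142.64/28 (199.189.142.64 - 199.189.142.79) does not contain 199.189.142.196
  199.189.14.0/24 (199.189.14.0 - 199.189.14.255) does not contain 199.189.142.196
  199.189.206.0/23 (199.189.206.0 - 199.189.207.255) does not contain 199.189.142.196
  199.189.168.0/21 (199.189.168.0 - 199.189.175.255) does not contain 199.189.142.196
  207.189.128.0/20 (207.189.128.0 - 207.189.143.255) does not contain 199.189.142.196
Longest matching prefix is /19 -> next hop 131.252.119.54.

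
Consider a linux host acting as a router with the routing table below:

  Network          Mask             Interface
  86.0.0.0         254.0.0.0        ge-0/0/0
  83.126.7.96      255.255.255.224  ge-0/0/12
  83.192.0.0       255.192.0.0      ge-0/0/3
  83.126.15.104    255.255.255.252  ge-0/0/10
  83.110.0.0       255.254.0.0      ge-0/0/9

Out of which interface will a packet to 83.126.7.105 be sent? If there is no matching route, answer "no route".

ge-0/0/12

Routes whose prefix contains 83.126.7.105:
  83.126.7.96/27 (83.126.7.96 - 83.126.7.127) -> ge-0/0/12
More-specific entries that do NOT match:
  83.126.15.104/30 (83.126.15.104 - 83.126.15.107) does not contain 83.126.7.105
Longest matching prefix is /27 -> interface ge-0/0/12.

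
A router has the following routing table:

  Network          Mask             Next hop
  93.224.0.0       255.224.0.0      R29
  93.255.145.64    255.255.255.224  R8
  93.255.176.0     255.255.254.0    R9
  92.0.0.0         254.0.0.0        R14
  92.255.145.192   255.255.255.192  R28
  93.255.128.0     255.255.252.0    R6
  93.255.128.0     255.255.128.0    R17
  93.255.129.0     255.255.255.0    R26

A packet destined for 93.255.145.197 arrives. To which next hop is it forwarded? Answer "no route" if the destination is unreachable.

Routes whose prefix contains 93.255.145.197:
  92.0.0.0/7 (92.0.0.0 - 93.255.255.255) -> R14
  93.224.0.0/11 (93.224.0.0 - 93.255.255.255) -> R29
  93.255.128.0/17 (93.255.128.0 - 93.255.255.255) -> R17
More-specific entries that do NOT match:
  93.255.145.64/27 (93.255.145.64 - 93.255.145.95) does not contain 93.255.145.197
  92.255.145.192/26 (92.255.145.192 - 92.255.145.255) does not contain 93.255.145.197
  93.255.129.0/24 (93.255.129.0 - 93.255.129.255) does not contain 93.255.145.197
  93.255.176.0/23 (93.255.176.0 - 93.255.177.255) does not contain 93.255.145.197
  93.255.128.0/22 (93.255.128.0 - 93.255.131.255) does not contain 93.255.145.197
Longest matching prefix is /17 -> next hop R17.

R17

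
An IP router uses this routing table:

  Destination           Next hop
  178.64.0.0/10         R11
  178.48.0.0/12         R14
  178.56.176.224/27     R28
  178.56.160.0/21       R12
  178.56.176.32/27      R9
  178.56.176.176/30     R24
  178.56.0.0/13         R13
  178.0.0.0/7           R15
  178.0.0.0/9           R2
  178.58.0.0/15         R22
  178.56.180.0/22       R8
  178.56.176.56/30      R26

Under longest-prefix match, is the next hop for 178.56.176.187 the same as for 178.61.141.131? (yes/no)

yes

178.56.176.187: longest match 178.56.0.0/13 -> R13
178.61.141.131: longest match 178.56.0.0/13 -> R13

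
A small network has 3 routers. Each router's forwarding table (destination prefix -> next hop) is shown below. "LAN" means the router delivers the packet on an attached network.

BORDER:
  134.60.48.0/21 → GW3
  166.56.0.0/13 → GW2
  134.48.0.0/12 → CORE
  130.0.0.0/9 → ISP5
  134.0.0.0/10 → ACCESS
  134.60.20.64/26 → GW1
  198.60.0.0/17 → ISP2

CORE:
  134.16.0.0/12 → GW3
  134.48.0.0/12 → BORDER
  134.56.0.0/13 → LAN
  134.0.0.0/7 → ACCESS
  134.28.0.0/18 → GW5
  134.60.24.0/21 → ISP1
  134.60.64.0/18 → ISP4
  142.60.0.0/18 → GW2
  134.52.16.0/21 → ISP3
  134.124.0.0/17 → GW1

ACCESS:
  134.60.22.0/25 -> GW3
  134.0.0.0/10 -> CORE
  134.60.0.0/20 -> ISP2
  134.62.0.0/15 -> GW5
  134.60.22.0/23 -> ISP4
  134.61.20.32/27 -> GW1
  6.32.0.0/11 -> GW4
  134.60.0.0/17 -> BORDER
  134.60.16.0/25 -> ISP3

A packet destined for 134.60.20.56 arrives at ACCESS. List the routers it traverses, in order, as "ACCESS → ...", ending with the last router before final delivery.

ACCESS → BORDER → CORE

At ACCESS: longest match for 134.60.20.56 is 134.60.0.0/17 -> BORDER
At BORDER: longest match for 134.60.20.56 is 134.48.0.0/12 -> CORE
At CORE: longest match for 134.60.20.56 is 134.56.0.0/13 -> LAN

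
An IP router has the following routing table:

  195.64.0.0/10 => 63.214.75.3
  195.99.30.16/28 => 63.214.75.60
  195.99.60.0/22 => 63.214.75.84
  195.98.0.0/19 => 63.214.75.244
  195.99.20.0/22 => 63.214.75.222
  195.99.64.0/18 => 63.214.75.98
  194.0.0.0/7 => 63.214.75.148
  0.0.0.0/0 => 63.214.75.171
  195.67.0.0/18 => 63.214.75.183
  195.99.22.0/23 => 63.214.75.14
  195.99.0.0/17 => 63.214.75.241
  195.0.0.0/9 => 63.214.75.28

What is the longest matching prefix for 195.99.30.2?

Entries matching 195.99.30.2:
  0.0.0.0/0 (default, matches everything)
  194.0.0.0/7 (194.0.0.0 - 195.255.255.255)
  195.0.0.0/9 (195.0.0.0 - 195.127.255.255)
  195.64.0.0/10 (195.64.0.0 - 195.127.255.255)
  195.99.0.0/17 (195.99.0.0 - 195.99.127.255)
Most specific is 195.99.0.0/17.

195.99.0.0/17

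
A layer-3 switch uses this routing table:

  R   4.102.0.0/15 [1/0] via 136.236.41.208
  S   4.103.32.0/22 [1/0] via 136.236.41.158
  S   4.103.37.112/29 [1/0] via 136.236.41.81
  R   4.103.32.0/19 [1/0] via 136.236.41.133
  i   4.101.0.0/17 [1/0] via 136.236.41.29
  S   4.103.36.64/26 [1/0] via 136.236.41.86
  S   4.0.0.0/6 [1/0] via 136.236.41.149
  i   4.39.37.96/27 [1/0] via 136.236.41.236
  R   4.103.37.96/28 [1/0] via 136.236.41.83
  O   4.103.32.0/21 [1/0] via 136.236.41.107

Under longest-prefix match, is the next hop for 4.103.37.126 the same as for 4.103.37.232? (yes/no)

4.103.37.126: longest match 4.103.32.0/21 -> 136.236.41.107
4.103.37.232: longest match 4.103.32.0/21 -> 136.236.41.107

yes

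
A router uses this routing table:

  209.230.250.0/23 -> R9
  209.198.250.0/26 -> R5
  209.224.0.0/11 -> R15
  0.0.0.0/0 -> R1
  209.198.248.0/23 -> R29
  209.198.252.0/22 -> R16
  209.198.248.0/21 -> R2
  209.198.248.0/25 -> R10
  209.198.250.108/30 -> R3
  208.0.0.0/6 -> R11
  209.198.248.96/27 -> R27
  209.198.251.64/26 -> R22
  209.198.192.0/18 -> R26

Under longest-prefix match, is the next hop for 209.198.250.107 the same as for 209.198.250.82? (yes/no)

yes

209.198.250.107: longest match 209.198.248.0/21 -> R2
209.198.250.82: longest match 209.198.248.0/21 -> R2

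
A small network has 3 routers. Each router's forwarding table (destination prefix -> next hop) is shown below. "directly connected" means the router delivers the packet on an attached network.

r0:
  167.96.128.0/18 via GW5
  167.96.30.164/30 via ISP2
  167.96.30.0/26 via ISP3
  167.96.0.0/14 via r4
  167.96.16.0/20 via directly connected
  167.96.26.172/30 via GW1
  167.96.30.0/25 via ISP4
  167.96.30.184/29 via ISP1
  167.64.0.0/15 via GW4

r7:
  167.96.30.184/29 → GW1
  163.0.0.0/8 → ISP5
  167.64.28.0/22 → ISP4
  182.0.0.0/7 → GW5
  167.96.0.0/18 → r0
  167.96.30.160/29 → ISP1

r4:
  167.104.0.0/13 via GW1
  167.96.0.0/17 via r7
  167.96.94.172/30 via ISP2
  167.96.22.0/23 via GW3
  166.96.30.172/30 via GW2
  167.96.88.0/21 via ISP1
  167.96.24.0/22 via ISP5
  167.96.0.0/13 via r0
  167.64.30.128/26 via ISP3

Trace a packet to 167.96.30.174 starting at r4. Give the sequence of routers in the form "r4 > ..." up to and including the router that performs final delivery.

r4 > r7 > r0

At r4: longest match for 167.96.30.174 is 167.96.0.0/17 -> r7
At r7: longest match for 167.96.30.174 is 167.96.0.0/18 -> r0
At r0: longest match for 167.96.30.174 is 167.96.16.0/20 -> directly connected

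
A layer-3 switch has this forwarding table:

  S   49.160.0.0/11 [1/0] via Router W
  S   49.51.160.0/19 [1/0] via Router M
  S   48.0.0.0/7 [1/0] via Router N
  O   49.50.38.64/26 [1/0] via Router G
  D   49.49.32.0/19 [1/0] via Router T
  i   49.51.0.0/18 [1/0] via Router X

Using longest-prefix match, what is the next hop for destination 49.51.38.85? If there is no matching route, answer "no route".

Router X

Routes whose prefix contains 49.51.38.85:
  48.0.0.0/7 (48.0.0.0 - 49.255.255.255) -> Router N
  49.51.0.0/18 (49.51.0.0 - 49.51.63.255) -> Router X
More-specific entries that do NOT match:
  49.50.38.64/26 (49.50.38.64 - 49.50.38.127) does not contain 49.51.38.85
  49.51.160.0/19 (49.51.160.0 - 49.51.191.255) does not contain 49.51.38.85
  49.49.32.0/19 (49.49.32.0 - 49.49.63.255) does not contain 49.51.38.85
Longest matching prefix is /18 -> next hop Router X.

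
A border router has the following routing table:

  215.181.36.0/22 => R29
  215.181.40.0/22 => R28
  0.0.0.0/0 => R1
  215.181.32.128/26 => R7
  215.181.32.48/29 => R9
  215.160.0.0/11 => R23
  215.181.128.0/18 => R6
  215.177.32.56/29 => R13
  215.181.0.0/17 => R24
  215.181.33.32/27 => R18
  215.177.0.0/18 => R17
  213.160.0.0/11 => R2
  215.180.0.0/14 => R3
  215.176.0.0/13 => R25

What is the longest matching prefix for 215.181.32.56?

Entries matching 215.181.32.56:
  0.0.0.0/0 (default, matches everything)
  215.160.0.0/11 (215.160.0.0 - 215.191.255.255)
  215.176.0.0/13 (215.176.0.0 - 215.183.255.255)
  215.180.0.0/14 (215.180.0.0 - 215.183.255.255)
  215.181.0.0/17 (215.181.0.0 - 215.181.127.255)
Most specific is 215.181.0.0/17.

215.181.0.0/17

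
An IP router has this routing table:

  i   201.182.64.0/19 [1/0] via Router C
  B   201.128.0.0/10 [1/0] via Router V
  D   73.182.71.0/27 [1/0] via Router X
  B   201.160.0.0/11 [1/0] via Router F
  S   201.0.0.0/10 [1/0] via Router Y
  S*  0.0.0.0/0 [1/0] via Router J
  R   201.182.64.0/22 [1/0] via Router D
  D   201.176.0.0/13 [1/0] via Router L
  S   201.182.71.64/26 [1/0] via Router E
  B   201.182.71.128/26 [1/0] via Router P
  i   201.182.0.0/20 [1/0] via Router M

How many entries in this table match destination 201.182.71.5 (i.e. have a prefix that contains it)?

5

Prefixes containing 201.182.71.5:
  0.0.0.0/0 (default, matches everything)
  201.128.0.0/10 (201.128.0.0 - 201.191.255.255)
  201.160.0.0/11 (201.160.0.0 - 201.191.255.255)
  201.176.0.0/13 (201.176.0.0 - 201.183.255.255)
  201.182.64.0/19 (201.182.64.0 - 201.182.95.255)
Total matching entries: 5.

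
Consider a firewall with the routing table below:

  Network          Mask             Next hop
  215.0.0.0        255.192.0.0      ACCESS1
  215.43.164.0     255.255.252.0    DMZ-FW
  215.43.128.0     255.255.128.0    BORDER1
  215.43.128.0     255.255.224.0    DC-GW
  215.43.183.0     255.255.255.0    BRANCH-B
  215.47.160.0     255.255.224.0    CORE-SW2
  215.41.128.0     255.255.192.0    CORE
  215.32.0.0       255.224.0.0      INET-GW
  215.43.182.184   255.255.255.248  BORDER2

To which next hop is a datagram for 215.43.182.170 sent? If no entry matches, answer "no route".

Routes whose prefix contains 215.43.182.170:
  215.0.0.0/10 (215.0.0.0 - 215.63.255.255) -> ACCESS1
  215.32.0.0/11 (215.32.0.0 - 215.63.255.255) -> INET-GW
  215.43.128.0/17 (215.43.128.0 - 215.43.255.255) -> BORDER1
More-specific entries that do NOT match:
  215.43.182.184/29 (215.43.182.184 - 215.43.182.191) does not contain 215.43.182.170
  215.43.183.0/24 (215.43.183.0 - 215.43.183.255) does not contain 215.43.182.170
  215.43.164.0/22 (215.43.164.0 - 215.43.167.255) does not contain 215.43.182.170
  215.43.128.0/19 (215.43.128.0 - 215.43.159.255) does not contain 215.43.182.170
  215.47.160.0/19 (215.47.160.0 - 215.47.191.255) does not contain 215.43.182.170
  215.41.128.0/18 (215.41.128.0 - 215.41.191.255) does not contain 215.43.182.170
Longest matching prefix is /17 -> next hop BORDER1.

BORDER1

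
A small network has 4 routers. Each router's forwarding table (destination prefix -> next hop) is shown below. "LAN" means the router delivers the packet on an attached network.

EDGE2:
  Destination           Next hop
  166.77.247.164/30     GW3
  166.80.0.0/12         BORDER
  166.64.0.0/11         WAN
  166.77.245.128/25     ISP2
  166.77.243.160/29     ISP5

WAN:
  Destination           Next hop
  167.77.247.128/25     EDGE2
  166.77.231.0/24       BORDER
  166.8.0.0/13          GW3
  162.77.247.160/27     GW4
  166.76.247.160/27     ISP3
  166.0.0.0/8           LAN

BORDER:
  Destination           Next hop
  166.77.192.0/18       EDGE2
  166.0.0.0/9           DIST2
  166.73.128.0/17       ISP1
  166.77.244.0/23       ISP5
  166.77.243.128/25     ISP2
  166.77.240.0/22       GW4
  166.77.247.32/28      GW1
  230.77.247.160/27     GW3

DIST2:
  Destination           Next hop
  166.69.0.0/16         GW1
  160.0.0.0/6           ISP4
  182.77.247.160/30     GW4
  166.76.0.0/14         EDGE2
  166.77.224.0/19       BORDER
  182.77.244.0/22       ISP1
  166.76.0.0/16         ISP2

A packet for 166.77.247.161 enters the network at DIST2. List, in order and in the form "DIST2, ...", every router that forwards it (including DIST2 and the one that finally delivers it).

DIST2, BORDER, EDGE2, WAN

At DIST2: longest match for 166.77.247.161 is 166.77.224.0/19 -> BORDER
At BORDER: longest match for 166.77.247.161 is 166.77.192.0/18 -> EDGE2
At EDGE2: longest match for 166.77.247.161 is 166.64.0.0/11 -> WAN
At WAN: longest match for 166.77.247.161 is 166.0.0.0/8 -> LAN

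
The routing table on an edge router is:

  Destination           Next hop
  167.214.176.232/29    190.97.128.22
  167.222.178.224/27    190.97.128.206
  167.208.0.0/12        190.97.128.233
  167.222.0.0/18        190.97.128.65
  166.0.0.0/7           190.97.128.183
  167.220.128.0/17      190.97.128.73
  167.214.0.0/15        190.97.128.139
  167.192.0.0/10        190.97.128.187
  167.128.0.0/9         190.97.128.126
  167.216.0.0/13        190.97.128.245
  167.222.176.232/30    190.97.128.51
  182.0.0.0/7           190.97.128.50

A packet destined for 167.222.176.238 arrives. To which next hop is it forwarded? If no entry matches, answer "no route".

Routes whose prefix contains 167.222.176.238:
  166.0.0.0/7 (166.0.0.0 - 167.255.255.255) -> 190.97.128.183
  167.128.0.0/9 (167.128.0.0 - 167.255.255.255) -> 190.97.128.126
  167.192.0.0/10 (167.192.0.0 - 167.255.255.255) -> 190.97.128.187
  167.208.0.0/12 (167.208.0.0 - 167.223.255.255) -> 190.97.128.233
  167.216.0.0/13 (167.216.0.0 - 167.223.255.255) -> 190.97.128.245
More-specific entries that do NOT match:
  167.222.176.232/30 (167.222.176.232 - 167.222.176.235) does not contain 167.222.176.238
  167.214.176.232/29 (167.214.176.232 - 167.214.176.239) does not contain 167.222.176.238
  167.222.178.224/27 (167.222.178.224 - 167.222.178.255) does not contain 167.222.176.238
  167.222.0.0/18 (167.222.0.0 - 167.222.63.255) does not contain 167.222.176.238
  167.220.128.0/17 (167.220.128.0 - 167.220.255.255) does not contain 167.222.176.238
  167.214.0.0/15 (167.214.0.0 - 167.215.255.255) does not contain 167.222.176.238
Longest matching prefix is /13 -> next hop 190.97.128.245.

190.97.128.245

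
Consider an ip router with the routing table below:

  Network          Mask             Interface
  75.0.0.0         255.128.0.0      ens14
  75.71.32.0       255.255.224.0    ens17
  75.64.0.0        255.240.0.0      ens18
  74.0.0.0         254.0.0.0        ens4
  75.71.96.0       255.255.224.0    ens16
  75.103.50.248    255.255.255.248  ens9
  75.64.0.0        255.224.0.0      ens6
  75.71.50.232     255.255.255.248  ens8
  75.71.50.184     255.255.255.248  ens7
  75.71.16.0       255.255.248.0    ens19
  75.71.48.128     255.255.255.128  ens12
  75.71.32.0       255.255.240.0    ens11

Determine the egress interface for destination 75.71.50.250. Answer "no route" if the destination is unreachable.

Routes whose prefix contains 75.71.50.250:
  74.0.0.0/7 (74.0.0.0 - 75.255.255.255) -> ens4
  75.0.0.0/9 (75.0.0.0 - 75.127.255.255) -> ens14
  75.64.0.0/11 (75.64.0.0 - 75.95.255.255) -> ens6
  75.64.0.0/12 (75.64.0.0 - 75.79.255.255) -> ens18
  75.71.32.0/19 (75.71.32.0 - 75.71.63.255) -> ens17
More-specific entries that do NOT match:
  75.103.50.248/29 (75.103.50.248 - 75.103.50.255) does not contain 75.71.50.250
  75.71.50.232/29 (75.71.50.232 - 75.71.50.239) does not contain 75.71.50.250
  75.71.50.184/29 (75.71.50.184 - 75.71.50.191) does not contain 75.71.50.250
  75.71.48.128/25 (75.71.48.128 - 75.71.48.255) does not contain 75.71.50.250
  75.71.16.0/21 (75.71.16.0 - 75.71.23.255) does not contain 75.71.50.250
  75.71.32.0/20 (75.71.32.0 - 75.71.47.255) does not contain 75.71.50.250
Longest matching prefix is /19 -> interface ens17.

ens17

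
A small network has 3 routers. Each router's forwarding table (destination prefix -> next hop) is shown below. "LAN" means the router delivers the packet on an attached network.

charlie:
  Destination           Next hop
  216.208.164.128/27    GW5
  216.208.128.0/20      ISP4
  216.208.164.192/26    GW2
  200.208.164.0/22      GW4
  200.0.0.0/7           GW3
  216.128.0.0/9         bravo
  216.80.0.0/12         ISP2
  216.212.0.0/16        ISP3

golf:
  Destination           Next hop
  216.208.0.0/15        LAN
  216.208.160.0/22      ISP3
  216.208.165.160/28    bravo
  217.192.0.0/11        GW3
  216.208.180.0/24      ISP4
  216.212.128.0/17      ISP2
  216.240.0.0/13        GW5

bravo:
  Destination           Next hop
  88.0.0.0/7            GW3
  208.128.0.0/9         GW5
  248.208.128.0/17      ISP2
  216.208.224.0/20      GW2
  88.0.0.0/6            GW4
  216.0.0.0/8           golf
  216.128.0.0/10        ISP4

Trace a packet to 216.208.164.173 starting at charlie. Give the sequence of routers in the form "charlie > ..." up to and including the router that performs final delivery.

At charlie: longest match for 216.208.164.173 is 216.128.0.0/9 -> bravo
At bravo: longest match for 216.208.164.173 is 216.0.0.0/8 -> golf
At golf: longest match for 216.208.164.173 is 216.208.0.0/15 -> LAN

charlie > bravo > golf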